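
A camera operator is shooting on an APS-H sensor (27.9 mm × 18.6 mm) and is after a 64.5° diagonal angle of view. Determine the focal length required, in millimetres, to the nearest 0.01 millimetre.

26.57 mm

Sensor diagonal = √(27.9² + 18.6²) = √1124.3700 ≈ 33.5316 mm.
From α = 2·arctan(d/2f) we get f = d / (2·tan(α/2)).
With d = 33.5316 mm and α/2 = 32.25°, tan(α/2) ≈ 0.63095, so f ≈ 33.5316 / 1.26191 ≈ 26.5722 mm.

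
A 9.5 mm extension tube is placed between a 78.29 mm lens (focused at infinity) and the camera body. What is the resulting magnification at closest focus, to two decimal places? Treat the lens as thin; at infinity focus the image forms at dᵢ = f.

The tube moves the image plane from f to f + e, so dᵢ = 78.29 + 9.5 = 87.79 mm. Focus is achieved when 1/f = 1/dₒ + 1/dᵢ, giving dₒ = 1/(1/f − 1/(f+e)).
Magnification m = dᵢ/dₒ = (f+e)·(1/f − 1/(f+e)) = e/f = 9.5/78.29 ≈ 0.1213.

0.12×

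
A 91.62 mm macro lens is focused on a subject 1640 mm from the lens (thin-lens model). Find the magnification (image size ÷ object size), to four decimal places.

Thin lens: 1/f = 1/dₒ + 1/dᵢ → 1/dᵢ = 1/91.62 − 1/1640 = 0.0103049 mm⁻¹, so dᵢ ≈ 97.0413 mm.
Magnification m = dᵢ/dₒ = 97.0413/1640 ≈ 0.05917.

0.0592×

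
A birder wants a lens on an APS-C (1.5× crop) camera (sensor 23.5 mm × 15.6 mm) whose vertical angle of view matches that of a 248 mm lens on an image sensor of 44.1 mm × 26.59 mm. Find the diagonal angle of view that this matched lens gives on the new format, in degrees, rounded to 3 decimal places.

11.073°

Equal vertical AOV ⇒ f₂ = f₁ · 15.6/26.59 = 248 × 0.58669 ≈ 145.4983 mm.
Sensor diagonal = √(23.5² + 15.6²) = √795.6100 ≈ 28.2066 mm.
Diagonal AOV on the new format = 2·arctan(28.2066 / (2 × 145.4983)) = 2·arctan(0.09693) ≈ 11.0729°.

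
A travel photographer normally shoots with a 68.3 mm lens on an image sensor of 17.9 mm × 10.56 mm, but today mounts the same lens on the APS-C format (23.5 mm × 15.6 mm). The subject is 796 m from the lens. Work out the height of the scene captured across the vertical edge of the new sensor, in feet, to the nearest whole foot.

The focal length stays 68.3 mm; the relevant sensor dimension is now h = 15.6 mm. Object distance dₒ = 796 m = 796000 mm.
Thin-lens field height W = h·(dₒ − f)/f = 15.6 × (796000 − 68.3)/68.3 ≈ 181794.063 mm = 181794.063/304.8 ft = 596.437 ft.

596 ft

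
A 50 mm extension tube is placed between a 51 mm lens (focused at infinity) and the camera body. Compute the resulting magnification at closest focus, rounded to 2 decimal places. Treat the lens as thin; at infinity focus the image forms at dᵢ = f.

The tube moves the image plane from f to f + e, so dᵢ = 51 + 50 = 101 mm. Focus is achieved when 1/f = 1/dₒ + 1/dᵢ, giving dₒ = 1/(1/f − 1/(f+e)).
Magnification m = dᵢ/dₒ = (f+e)·(1/f − 1/(f+e)) = e/f = 50/51 ≈ 0.9804.

0.98×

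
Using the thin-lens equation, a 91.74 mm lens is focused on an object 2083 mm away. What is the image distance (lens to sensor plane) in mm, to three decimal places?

1/dᵢ = 1/f − 1/dₒ = 1/91.74 − 1/2083 = 0.0104203 mm⁻¹.
dᵢ = 1/0.0104203 ≈ 95.9666 mm.

95.967 mm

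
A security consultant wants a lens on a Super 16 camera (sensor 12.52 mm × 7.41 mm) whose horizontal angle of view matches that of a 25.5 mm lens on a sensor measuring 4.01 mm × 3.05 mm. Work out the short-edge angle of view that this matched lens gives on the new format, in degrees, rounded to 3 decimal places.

Equal horizontal AOV ⇒ f₂ = f₁ · 12.52/4.01 = 25.5 × 3.12219 ≈ 79.6160 mm.
Short-edge AOV on the new format = 2·arctan(7.41 / (2 × 79.6160)) = 2·arctan(0.04654) ≈ 5.3288°.

5.329°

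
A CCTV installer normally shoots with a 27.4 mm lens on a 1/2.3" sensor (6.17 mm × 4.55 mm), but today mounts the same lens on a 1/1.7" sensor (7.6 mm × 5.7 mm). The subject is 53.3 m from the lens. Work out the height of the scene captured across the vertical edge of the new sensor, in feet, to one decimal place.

The focal length stays 27.4 mm; the relevant sensor dimension is now h = 5.7 mm. Object distance dₒ = 53.3 m = 53300 mm.
Thin-lens field height W = h·(dₒ − f)/f = 5.7 × (53300 − 27.4)/27.4 ≈ 11082.256 mm = 11082.256/304.8 ft = 36.3591 ft.

36.4 ft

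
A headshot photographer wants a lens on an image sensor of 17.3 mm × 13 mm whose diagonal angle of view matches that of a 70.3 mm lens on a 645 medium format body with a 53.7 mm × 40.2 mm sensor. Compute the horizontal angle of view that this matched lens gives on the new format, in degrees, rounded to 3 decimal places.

41.755°

Sensor diagonal = √(53.7² + 40.2²) = √4499.7300 ≈ 67.0800 mm.
Sensor diagonal = √(17.3² + 13²) = √468.2900 ≈ 21.6400 mm.
Equal diagonal AOV ⇒ f₂ = f₁ · 21.6400/67.0800 = 70.3 × 0.32260 ≈ 22.6788 mm.
Horizontal AOV on the new format = 2·arctan(17.3 / (2 × 22.6788)) = 2·arctan(0.38141) ≈ 41.7551°.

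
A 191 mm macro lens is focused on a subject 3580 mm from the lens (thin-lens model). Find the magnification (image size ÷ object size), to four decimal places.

Thin lens: 1/f = 1/dₒ + 1/dᵢ → 1/dᵢ = 1/191 − 1/3580 = 0.0049563 mm⁻¹, so dᵢ ≈ 201.7645 mm.
Magnification m = dᵢ/dₒ = 201.7645/3580 ≈ 0.05636.

0.0564×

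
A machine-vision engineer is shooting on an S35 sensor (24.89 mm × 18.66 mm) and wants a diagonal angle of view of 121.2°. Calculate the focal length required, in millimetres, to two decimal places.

8.76 mm

Sensor diagonal = √(24.89² + 18.66²) = √967.7077 ≈ 31.1080 mm.
From α = 2·arctan(d/2f) we get f = d / (2·tan(α/2)).
With d = 31.1080 mm and α/2 = 60.6°, tan(α/2) ≈ 1.77471, so f ≈ 31.1080 / 3.54943 ≈ 8.7642 mm.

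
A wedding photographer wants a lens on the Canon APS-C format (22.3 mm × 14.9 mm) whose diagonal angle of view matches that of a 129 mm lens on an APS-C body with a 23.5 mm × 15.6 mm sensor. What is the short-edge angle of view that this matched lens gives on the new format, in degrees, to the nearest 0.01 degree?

6.95°

Sensor diagonal = √(23.5² + 15.6²) = √795.6100 ≈ 28.2066 mm.
Sensor diagonal = √(22.3² + 14.9²) = √719.3000 ≈ 26.8198 mm.
Equal diagonal AOV ⇒ f₂ = f₁ · 26.8198/28.2066 = 129 × 0.95083 ≈ 122.6576 mm.
Short-edge AOV on the new format = 2·arctan(14.9 / (2 × 122.6576)) = 2·arctan(0.06074) ≈ 6.9515°.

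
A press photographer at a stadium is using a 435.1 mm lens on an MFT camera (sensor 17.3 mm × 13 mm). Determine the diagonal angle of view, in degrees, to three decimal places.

Sensor diagonal = √(17.3² + 13²) = √468.2900 ≈ 21.6400 mm.
Angle of view α = 2·arctan(d/2f) with d = 21.6400 mm and f = 435.1 mm.
d/2f = 0.02487; arctan(0.02487) ≈ 1.4245°, so α ≈ 2.8491°.

2.849°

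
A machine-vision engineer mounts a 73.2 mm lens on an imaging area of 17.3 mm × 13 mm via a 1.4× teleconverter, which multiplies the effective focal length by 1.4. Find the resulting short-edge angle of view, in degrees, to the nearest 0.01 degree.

Effective focal length f = 73.2 × 1.4 = 102.48 mm.
α = 2·arctan(13 / (2 × 102.48)) = 2·arctan(0.06343) ≈ 7.2585°.

7.26°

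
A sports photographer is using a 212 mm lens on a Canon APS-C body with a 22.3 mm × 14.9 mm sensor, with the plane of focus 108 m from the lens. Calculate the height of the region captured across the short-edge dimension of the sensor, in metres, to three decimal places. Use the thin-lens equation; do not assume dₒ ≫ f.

7.576 m

dₒ: 108 m = 108000 mm.
Similar triangles through the lens centre give W/dₒ = h/dᵢ; with 1/f = 1/dₒ + 1/dᵢ this gives W = h·(dₒ − f)/f.
W = 14.9 mm × (108000 − 212) / 212 = 14.9 × 508.4340 ≈ 7575.666 mm = 7.57567 m.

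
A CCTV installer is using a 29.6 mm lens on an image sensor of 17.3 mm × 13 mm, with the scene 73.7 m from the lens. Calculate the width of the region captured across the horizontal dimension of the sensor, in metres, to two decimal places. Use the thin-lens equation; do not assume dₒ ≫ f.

dₒ: 73.7 m = 73700 mm.
Similar triangles through the lens centre give W/dₒ = w/dᵢ; with 1/f = 1/dₒ + 1/dᵢ this gives W = w·(dₒ − f)/f.
W = 17.3 mm × (73700 − 29.6) / 29.6 = 17.3 × 2488.8649 ≈ 43057.362 mm = 43.0574 m.

43.06 m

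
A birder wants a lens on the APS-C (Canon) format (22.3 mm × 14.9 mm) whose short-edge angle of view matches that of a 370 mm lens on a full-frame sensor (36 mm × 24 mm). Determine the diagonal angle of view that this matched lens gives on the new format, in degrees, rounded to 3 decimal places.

6.682°

Equal short-edge AOV ⇒ f₂ = f₁ · 14.9/24 = 370 × 0.62083 ≈ 229.7083 mm.
Sensor diagonal = √(22.3² + 14.9²) = √719.3000 ≈ 26.8198 mm.
Diagonal AOV on the new format = 2·arctan(26.8198 / (2 × 229.7083)) = 2·arctan(0.05838) ≈ 6.6820°.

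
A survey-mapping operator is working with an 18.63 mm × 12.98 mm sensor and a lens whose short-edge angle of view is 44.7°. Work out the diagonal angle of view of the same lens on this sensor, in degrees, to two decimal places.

From the short-edge AOV: f = 12.98 / (2·tan(22.35°)) = 12.98 / 0.82230 ≈ 15.7850 mm.
Sensor diagonal = √(18.63² + 12.98²) = √515.5573 ≈ 22.7059 mm.
Diagonal AOV = 2·arctan(22.7059 / (2 × 15.7850)) = 2·arctan(0.71922) ≈ 71.4491°.

71.45°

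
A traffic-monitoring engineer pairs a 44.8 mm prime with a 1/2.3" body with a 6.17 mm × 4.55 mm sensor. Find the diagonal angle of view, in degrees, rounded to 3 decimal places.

9.781°

Sensor diagonal = √(6.17² + 4.55²) = √58.7714 ≈ 7.6663 mm.
Angle of view α = 2·arctan(d/2f) with d = 7.6663 mm and f = 44.8 mm.
d/2f = 0.08556; arctan(0.08556) ≈ 4.8904°, so α ≈ 9.7807°.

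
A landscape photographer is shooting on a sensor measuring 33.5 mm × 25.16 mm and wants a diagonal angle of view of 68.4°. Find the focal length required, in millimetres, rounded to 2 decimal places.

30.82 mm

Sensor diagonal = √(33.5² + 25.16²) = √1755.2756 ≈ 41.8960 mm.
From α = 2·arctan(d/2f) we get f = d / (2·tan(α/2)).
With d = 41.8960 mm and α/2 = 34.2°, tan(α/2) ≈ 0.67960, so f ≈ 41.8960 / 1.35920 ≈ 30.8241 mm.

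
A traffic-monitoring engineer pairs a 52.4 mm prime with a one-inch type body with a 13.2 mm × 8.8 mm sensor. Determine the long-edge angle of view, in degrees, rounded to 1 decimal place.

Angle of view α = 2·arctan(w/2f) with w = 13.2 mm and f = 52.4 mm.
w/2f = 0.12595; arctan(0.12595) ≈ 7.1788°, so α ≈ 14.3577°.

14.4°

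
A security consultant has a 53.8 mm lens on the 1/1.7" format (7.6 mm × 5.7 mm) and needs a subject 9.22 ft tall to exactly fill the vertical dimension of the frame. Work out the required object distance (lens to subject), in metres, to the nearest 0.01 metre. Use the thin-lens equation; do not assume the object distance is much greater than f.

26.58 m

W: 9.22 ft × 304.8 mm/ft = 2810.26 mm.
Magnification m = h/W = dᵢ/dₒ; combined with 1/f = 1/dₒ + 1/dᵢ this gives dₒ = f·(1 + W/h).
dₒ = 53.8 mm × (1 + 2810.26/5.7) = 53.8 × 494.0274 ≈ 26578.672 mm = 26.5787 m.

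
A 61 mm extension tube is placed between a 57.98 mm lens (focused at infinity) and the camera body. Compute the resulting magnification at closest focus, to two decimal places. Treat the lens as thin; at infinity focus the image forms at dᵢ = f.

The tube moves the image plane from f to f + e, so dᵢ = 57.98 + 61 = 118.98 mm. Focus is achieved when 1/f = 1/dₒ + 1/dᵢ, giving dₒ = 1/(1/f − 1/(f+e)).
Magnification m = dᵢ/dₒ = (f+e)·(1/f − 1/(f+e)) = e/f = 61/57.98 ≈ 1.0521.

1.05×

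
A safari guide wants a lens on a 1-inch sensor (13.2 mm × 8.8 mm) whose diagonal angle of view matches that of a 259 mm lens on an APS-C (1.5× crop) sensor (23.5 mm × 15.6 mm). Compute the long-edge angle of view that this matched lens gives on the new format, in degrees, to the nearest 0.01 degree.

5.19°

Sensor diagonal = √(23.5² + 15.6²) = √795.6100 ≈ 28.2066 mm.
Sensor diagonal = √(13.2² + 8.8²) = √251.6800 ≈ 15.8644 mm.
Equal diagonal AOV ⇒ f₂ = f₁ · 15.8644/28.2066 = 259 × 0.56244 ≈ 145.6713 mm.
Long-edge AOV on the new format = 2·arctan(13.2 / (2 × 145.6713)) = 2·arctan(0.04531) ≈ 5.1883°.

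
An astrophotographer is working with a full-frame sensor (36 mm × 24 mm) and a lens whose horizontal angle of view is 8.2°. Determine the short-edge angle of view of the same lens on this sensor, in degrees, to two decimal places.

5.47°

From the horizontal AOV: f = 36 / (2·tan(4.1°)) = 36 / 0.14336 ≈ 251.1129 mm.
Short-edge AOV = 2·arctan(24 / (2 × 251.1129)) = 2·arctan(0.04779) ≈ 5.4719°.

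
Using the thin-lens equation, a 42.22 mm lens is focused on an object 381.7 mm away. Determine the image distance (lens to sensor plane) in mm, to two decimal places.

47.47 mm

1/dᵢ = 1/f − 1/dₒ = 1/42.22 − 1/381.7 = 0.0210656 mm⁻¹.
dᵢ = 1/0.0210656 ≈ 47.4708 mm.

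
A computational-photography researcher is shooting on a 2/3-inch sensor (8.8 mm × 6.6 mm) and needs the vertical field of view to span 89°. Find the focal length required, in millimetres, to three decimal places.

3.358 mm

From α = 2·arctan(h/2f) we get f = h / (2·tan(α/2)).
With h = 6.6 mm and α/2 = 44.5°, tan(α/2) ≈ 0.98270, so f ≈ 6.6 / 1.96539 ≈ 3.3581 mm.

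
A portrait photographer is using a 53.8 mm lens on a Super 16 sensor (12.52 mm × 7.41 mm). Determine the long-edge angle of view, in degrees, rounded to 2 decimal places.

13.27°

Angle of view α = 2·arctan(w/2f) with w = 12.52 mm and f = 53.8 mm.
w/2f = 0.11636; arctan(0.11636) ≈ 6.6369°, so α ≈ 13.2738°.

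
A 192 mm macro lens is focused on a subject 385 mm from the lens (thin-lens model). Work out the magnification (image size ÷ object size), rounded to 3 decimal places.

Thin lens: 1/f = 1/dₒ + 1/dᵢ → 1/dᵢ = 1/192 − 1/385 = 0.0026109 mm⁻¹, so dᵢ ≈ 383.0052 mm.
Magnification m = dᵢ/dₒ = 383.0052/385 ≈ 0.99482.

0.995×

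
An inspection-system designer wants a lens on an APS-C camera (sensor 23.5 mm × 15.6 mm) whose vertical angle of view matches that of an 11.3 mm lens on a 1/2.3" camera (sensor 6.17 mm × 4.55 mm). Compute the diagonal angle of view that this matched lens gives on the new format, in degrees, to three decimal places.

40.005°

Equal vertical AOV ⇒ f₂ = f₁ · 15.6/4.55 = 11.3 × 3.42857 ≈ 38.7429 mm.
Sensor diagonal = √(23.5² + 15.6²) = √795.6100 ≈ 28.2066 mm.
Diagonal AOV on the new format = 2·arctan(28.2066 / (2 × 38.7429)) = 2·arctan(0.36402) ≈ 40.0053°.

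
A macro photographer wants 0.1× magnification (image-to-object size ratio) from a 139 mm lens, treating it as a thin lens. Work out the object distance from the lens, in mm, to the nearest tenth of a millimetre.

With m = dᵢ/dₒ and 1/f = 1/dₒ + 1/dᵢ, substituting dᵢ = m·dₒ gives 1/f = (1 + 1/m)/dₒ, hence dₒ = f·(1 + 1/m).
dₒ = 139 × (1 + 1/0.1) = 139 × 11.00000 ≈ 1529.000 mm.

1529.0 mm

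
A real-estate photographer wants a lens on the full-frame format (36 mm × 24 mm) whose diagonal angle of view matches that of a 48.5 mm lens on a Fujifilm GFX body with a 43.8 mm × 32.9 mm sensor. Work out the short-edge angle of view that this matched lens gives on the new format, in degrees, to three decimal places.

Sensor diagonal = √(43.8² + 32.9²) = √3000.8500 ≈ 54.7800 mm.
Sensor diagonal = √(36² + 24²) = √1872.0000 ≈ 43.2666 mm.
Equal diagonal AOV ⇒ f₂ = f₁ · 43.2666/54.7800 = 48.5 × 0.78982 ≈ 38.3065 mm.
Short-edge AOV on the new format = 2·arctan(24 / (2 × 38.3065)) = 2·arctan(0.31326) ≈ 34.7877°.

34.788°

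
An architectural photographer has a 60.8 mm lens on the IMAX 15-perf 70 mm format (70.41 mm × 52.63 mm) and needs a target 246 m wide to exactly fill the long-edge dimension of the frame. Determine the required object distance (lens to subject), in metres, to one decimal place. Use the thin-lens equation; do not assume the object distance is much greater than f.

212.5 m

W: 246 m = 246000 mm.
Magnification m = w/W = dᵢ/dₒ; combined with 1/f = 1/dₒ + 1/dᵢ this gives dₒ = f·(1 + W/w).
dₒ = 60.8 mm × (1 + 246000/70.41) = 60.8 × 3494.8219 ≈ 212485.172 mm = 212.485 m.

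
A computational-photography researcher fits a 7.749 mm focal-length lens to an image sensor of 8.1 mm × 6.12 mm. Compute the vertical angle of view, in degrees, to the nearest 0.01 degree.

Angle of view α = 2·arctan(h/2f) with h = 6.12 mm and f = 7.749 mm.
h/2f = 0.39489; arctan(0.39489) ≈ 21.5486°, so α ≈ 43.0971°.

43.10°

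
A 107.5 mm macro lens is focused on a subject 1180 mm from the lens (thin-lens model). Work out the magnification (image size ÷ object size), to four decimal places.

Thin lens: 1/f = 1/dₒ + 1/dᵢ → 1/dᵢ = 1/107.5 − 1/1180 = 0.0084549 mm⁻¹, so dᵢ ≈ 118.2751 mm.
Magnification m = dᵢ/dₒ = 118.2751/1180 ≈ 0.10023.

0.1002×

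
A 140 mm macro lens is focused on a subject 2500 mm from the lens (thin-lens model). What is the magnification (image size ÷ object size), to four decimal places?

0.0593×

Thin lens: 1/f = 1/dₒ + 1/dᵢ → 1/dᵢ = 1/140 − 1/2500 = 0.0067429 mm⁻¹, so dᵢ ≈ 148.3051 mm.
Magnification m = dᵢ/dₒ = 148.3051/2500 ≈ 0.05932.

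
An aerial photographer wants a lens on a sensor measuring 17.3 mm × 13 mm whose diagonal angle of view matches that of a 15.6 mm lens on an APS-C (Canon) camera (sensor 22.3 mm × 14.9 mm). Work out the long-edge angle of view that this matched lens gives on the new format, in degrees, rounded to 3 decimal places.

Sensor diagonal = √(22.3² + 14.9²) = √719.3000 ≈ 26.8198 mm.
Sensor diagonal = √(17.3² + 13²) = √468.2900 ≈ 21.6400 mm.
Equal diagonal AOV ⇒ f₂ = f₁ · 21.6400/26.8198 = 15.6 × 0.80687 ≈ 12.5871 mm.
Long-edge AOV on the new format = 2·arctan(17.3 / (2 × 12.5871)) = 2·arctan(0.68721) ≈ 68.9944°.

68.994°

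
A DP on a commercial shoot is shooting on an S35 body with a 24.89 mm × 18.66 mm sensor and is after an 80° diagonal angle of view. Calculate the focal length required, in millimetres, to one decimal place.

18.5 mm

Sensor diagonal = √(24.89² + 18.66²) = √967.7077 ≈ 31.1080 mm.
From α = 2·arctan(d/2f) we get f = d / (2·tan(α/2)).
With d = 31.1080 mm and α/2 = 40°, tan(α/2) ≈ 0.83910, so f ≈ 31.1080 / 1.67820 ≈ 18.5365 mm.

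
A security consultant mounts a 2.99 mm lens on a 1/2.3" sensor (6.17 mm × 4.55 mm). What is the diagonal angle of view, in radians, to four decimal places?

Sensor diagonal = √(6.17² + 4.55²) = √58.7714 ≈ 7.6663 mm.
Angle of view α = 2·arctan(d/2f) with d = 7.6663 mm and f = 2.99 mm.
d/2f = 1.28198; arctan(1.28198) ≈ 0.9083 rad, so α ≈ 1.8167 rad.

1.8167 rad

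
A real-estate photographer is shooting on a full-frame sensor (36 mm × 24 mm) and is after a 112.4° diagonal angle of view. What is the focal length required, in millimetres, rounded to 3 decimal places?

14.482 mm

Sensor diagonal = √(36² + 24²) = √1872.0000 ≈ 43.2666 mm.
From α = 2·arctan(d/2f) we get f = d / (2·tan(α/2)).
With d = 43.2666 mm and α/2 = 56.2°, tan(α/2) ≈ 1.49378, so f ≈ 43.2666 / 2.98756 ≈ 14.4822 mm.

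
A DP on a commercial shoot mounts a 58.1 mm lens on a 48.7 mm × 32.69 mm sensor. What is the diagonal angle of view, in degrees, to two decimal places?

Sensor diagonal = √(48.7² + 32.69²) = √3440.3261 ≈ 58.6543 mm.
Angle of view α = 2·arctan(d/2f) with d = 58.6543 mm and f = 58.1 mm.
d/2f = 0.50477; arctan(0.50477) ≈ 26.7833°, so α ≈ 53.5666°.

53.57°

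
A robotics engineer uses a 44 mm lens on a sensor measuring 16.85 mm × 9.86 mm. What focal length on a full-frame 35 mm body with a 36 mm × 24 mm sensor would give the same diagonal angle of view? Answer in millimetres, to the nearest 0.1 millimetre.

97.5 mm

Sensor diagonal = √(16.85² + 9.86²) = √381.1421 ≈ 19.5229 mm.
Sensor diagonal = √(36² + 24²) = √1872.0000 ≈ 43.2666 mm.
Equal angle of view means equal diagonal/f ratio, so f₂ = f₁ · (diagonal₂/diagonal₁) = 44 × 43.2666/19.5229.
f₂ = 44 × 2.21620 ≈ 97.513 mm.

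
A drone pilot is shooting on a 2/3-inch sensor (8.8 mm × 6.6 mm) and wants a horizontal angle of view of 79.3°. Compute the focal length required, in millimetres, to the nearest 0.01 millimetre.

5.31 mm

From α = 2·arctan(w/2f) we get f = w / (2·tan(α/2)).
With w = 8.8 mm and α/2 = 39.65°, tan(α/2) ≈ 0.82874, so f ≈ 8.8 / 1.65749 ≈ 5.3092 mm.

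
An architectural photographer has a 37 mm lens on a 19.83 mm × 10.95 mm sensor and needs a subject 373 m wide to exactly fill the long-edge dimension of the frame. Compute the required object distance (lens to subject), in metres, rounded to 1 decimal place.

W: 373 m = 373000 mm.
Magnification m = w/W = dᵢ/dₒ; combined with 1/f = 1/dₒ + 1/dᵢ this gives dₒ = f·(1 + W/w).
dₒ = 37 mm × (1 + 373000/19.83) = 37 × 18810.8840 ≈ 696002.709 mm = 696.003 m.

696.0 m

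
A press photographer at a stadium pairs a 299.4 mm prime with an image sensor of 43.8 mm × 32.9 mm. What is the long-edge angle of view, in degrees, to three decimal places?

8.367°

Angle of view α = 2·arctan(w/2f) with w = 43.8 mm and f = 299.4 mm.
w/2f = 0.07315; arctan(0.07315) ≈ 4.1835°, so α ≈ 8.3670°.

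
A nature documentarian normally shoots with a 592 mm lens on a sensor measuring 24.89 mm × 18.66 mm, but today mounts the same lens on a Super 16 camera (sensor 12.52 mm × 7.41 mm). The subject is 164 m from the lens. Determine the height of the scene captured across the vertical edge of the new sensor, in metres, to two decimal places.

2.05 m

The focal length stays 592 mm; the relevant sensor dimension is now h = 7.41 mm. Object distance dₒ = 164 m = 164000 mm.
Thin-lens field height W = h·(dₒ − f)/f = 7.41 × (164000 − 592)/592 ≈ 2045.360 mm = 2.04536 m.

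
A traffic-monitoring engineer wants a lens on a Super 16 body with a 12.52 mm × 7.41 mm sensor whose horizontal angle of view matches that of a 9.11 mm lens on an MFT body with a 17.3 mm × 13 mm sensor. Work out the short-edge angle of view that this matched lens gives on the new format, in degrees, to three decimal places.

Equal horizontal AOV ⇒ f₂ = f₁ · 12.52/17.3 = 9.11 × 0.72370 ≈ 6.5929 mm.
Short-edge AOV on the new format = 2·arctan(7.41 / (2 × 6.5929)) = 2·arctan(0.56197) ≈ 58.6692°.

58.669°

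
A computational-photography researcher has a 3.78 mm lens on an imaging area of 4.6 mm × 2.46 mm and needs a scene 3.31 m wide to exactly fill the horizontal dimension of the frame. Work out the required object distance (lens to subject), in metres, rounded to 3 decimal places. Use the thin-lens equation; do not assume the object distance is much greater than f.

2.724 m

W: 3.31 m = 3310 mm.
Magnification m = w/W = dᵢ/dₒ; combined with 1/f = 1/dₒ + 1/dᵢ this gives dₒ = f·(1 + W/w).
dₒ = 3.78 mm × (1 + 3310/4.6) = 3.78 × 720.5652 ≈ 2723.737 mm = 2.72374 m.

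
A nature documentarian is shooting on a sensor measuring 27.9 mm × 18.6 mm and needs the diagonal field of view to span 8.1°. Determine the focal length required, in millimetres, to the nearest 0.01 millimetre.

236.79 mm

Sensor diagonal = √(27.9² + 18.6²) = √1124.3700 ≈ 33.5316 mm.
From α = 2·arctan(d/2f) we get f = d / (2·tan(α/2)).
With d = 33.5316 mm and α/2 = 4.05°, tan(α/2) ≈ 0.07080, so f ≈ 33.5316 / 0.14161 ≈ 236.7926 mm.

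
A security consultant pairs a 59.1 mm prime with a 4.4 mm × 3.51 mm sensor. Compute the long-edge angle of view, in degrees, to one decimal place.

4.3°

Angle of view α = 2·arctan(w/2f) with w = 4.4 mm and f = 59.1 mm.
w/2f = 0.03723; arctan(0.03723) ≈ 2.1319°, so α ≈ 4.2637°.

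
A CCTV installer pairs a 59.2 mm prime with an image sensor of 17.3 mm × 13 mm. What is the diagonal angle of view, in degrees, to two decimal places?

Sensor diagonal = √(17.3² + 13²) = √468.2900 ≈ 21.6400 mm.
Angle of view α = 2·arctan(d/2f) with d = 21.6400 mm and f = 59.2 mm.
d/2f = 0.18277; arctan(0.18277) ≈ 10.3576°, so α ≈ 20.7153°.

20.72°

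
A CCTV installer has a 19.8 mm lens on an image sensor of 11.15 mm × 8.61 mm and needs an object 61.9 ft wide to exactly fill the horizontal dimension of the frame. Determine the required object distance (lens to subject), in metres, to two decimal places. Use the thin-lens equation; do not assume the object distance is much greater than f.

W: 61.9 ft × 304.8 mm/ft = 18867.12 mm.
Magnification m = w/W = dᵢ/dₒ; combined with 1/f = 1/dₒ + 1/dᵢ this gives dₒ = f·(1 + W/w).
dₒ = 19.8 mm × (1 + 18867.1/11.15) = 19.8 × 1693.1183 ≈ 33523.743 mm = 33.5237 m.

33.52 m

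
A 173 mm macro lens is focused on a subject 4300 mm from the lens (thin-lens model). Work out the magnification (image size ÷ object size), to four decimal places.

Thin lens: 1/f = 1/dₒ + 1/dᵢ → 1/dᵢ = 1/173 − 1/4300 = 0.0055478 mm⁻¹, so dᵢ ≈ 180.2520 mm.
Magnification m = dᵢ/dₒ = 180.2520/4300 ≈ 0.04192.

0.0419×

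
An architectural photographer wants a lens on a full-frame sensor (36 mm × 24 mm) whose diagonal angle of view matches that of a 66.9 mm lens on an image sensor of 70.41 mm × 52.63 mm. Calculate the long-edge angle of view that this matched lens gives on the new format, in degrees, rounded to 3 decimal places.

Sensor diagonal = √(70.41² + 52.63²) = √7727.4850 ≈ 87.9061 mm.
Sensor diagonal = √(36² + 24²) = √1872.0000 ≈ 43.2666 mm.
Equal diagonal AOV ⇒ f₂ = f₁ · 43.2666/87.9061 = 66.9 × 0.49219 ≈ 32.9276 mm.
Long-edge AOV on the new format = 2·arctan(36 / (2 × 32.9276)) = 2·arctan(0.54665) ≈ 57.3268°.

57.327°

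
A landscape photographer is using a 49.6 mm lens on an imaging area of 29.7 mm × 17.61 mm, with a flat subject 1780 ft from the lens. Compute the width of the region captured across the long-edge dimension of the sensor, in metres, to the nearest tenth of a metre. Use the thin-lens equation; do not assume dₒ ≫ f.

dₒ: 1780 ft × 304.8 mm/ft = 542543.98 mm.
Similar triangles through the lens centre give W/dₒ = w/dᵢ; with 1/f = 1/dₒ + 1/dᵢ this gives W = w·(dₒ − f)/f.
W = 29.7 mm × (542544 − 49.6) / 49.6 = 29.7 × 10937.3867 ≈ 324840.386 mm = 324.84 m.

324.8 m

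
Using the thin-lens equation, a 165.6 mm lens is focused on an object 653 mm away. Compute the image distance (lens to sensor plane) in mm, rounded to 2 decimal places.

1/dᵢ = 1/f − 1/dₒ = 1/165.6 − 1/653 = 0.0045073 mm⁻¹.
dᵢ = 1/0.0045073 ≈ 221.8646 mm.

221.86 mm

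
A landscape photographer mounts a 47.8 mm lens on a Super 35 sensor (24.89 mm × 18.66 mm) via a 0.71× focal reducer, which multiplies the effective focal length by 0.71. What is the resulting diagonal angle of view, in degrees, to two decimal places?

49.24°

Effective focal length f = 47.8 × 0.71 = 33.938 mm.
Sensor diagonal = √(24.89² + 18.66²) = √967.7077 ≈ 31.1080 mm.
α = 2·arctan(31.108 / (2 × 33.938)) = 2·arctan(0.45831) ≈ 49.2446°.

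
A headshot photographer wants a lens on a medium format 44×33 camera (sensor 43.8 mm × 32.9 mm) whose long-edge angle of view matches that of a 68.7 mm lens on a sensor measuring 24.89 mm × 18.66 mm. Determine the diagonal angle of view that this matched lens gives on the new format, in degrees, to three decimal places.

Equal long-edge AOV ⇒ f₂ = f₁ · 43.8/24.89 = 68.7 × 1.75974 ≈ 120.8943 mm.
Sensor diagonal = √(43.8² + 32.9²) = √3000.8500 ≈ 54.7800 mm.
Diagonal AOV on the new format = 2·arctan(54.7800 / (2 × 120.8943)) = 2·arctan(0.22656) ≈ 25.5310°.

25.531°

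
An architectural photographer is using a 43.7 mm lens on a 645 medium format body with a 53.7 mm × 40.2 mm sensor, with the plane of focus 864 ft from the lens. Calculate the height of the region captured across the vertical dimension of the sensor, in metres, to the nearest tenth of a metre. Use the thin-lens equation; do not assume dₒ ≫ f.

dₒ: 864 ft × 304.8 mm/ft = 263347.19 mm.
Similar triangles through the lens centre give W/dₒ = h/dᵢ; with 1/f = 1/dₒ + 1/dᵢ this gives W = h·(dₒ − f)/f.
W = 40.2 mm × (263347 − 43.7) / 43.7 = 40.2 × 6025.2515 ≈ 242215.111 mm = 242.215 m.

242.2 m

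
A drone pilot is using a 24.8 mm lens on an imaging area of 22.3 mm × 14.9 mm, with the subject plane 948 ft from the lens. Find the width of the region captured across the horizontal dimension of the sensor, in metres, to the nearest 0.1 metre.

dₒ: 948 ft × 304.8 mm/ft = 288950.39 mm.
Similar triangles through the lens centre give W/dₒ = w/dᵢ; with 1/f = 1/dₒ + 1/dᵢ this gives W = w·(dₒ − f)/f.
W = 22.3 mm × (288950 − 24.8) / 24.8 = 22.3 × 11650.2254 ≈ 259800.027 mm = 259.8 m.

259.8 m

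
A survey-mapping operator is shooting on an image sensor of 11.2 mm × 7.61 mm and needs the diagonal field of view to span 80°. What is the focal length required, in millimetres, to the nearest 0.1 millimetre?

8.1 mm

Sensor diagonal = √(11.2² + 7.61²) = √183.3521 ≈ 13.5408 mm.
From α = 2·arctan(d/2f) we get f = d / (2·tan(α/2)).
With d = 13.5408 mm and α/2 = 40°, tan(α/2) ≈ 0.83910, so f ≈ 13.5408 / 1.67820 ≈ 8.0686 mm.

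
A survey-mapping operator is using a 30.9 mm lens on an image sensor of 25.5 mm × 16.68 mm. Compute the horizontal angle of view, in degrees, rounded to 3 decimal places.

Angle of view α = 2·arctan(w/2f) with w = 25.5 mm and f = 30.9 mm.
w/2f = 0.41262; arctan(0.41262) ≈ 22.4221°, so α ≈ 44.8442°.

44.844°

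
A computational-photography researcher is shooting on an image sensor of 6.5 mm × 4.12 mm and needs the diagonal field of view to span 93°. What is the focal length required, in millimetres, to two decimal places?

Sensor diagonal = √(6.5² + 4.12²) = √59.2244 ≈ 7.6957 mm.
From α = 2·arctan(d/2f) we get f = d / (2·tan(α/2)).
With d = 7.6957 mm and α/2 = 46.5°, tan(α/2) ≈ 1.05378, so f ≈ 7.6957 / 2.10756 ≈ 3.6515 mm.

3.65 mm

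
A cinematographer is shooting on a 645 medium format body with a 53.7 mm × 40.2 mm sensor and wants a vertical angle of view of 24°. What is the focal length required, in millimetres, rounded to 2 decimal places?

From α = 2·arctan(h/2f) we get f = h / (2·tan(α/2)).
With h = 40.2 mm and α/2 = 12°, tan(α/2) ≈ 0.21256, so f ≈ 40.2 / 0.42511 ≈ 94.5631 mm.

94.56 mm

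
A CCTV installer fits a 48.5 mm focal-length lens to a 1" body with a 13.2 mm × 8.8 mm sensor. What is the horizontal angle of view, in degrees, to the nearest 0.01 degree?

15.50°

Angle of view α = 2·arctan(w/2f) with w = 13.2 mm and f = 48.5 mm.
w/2f = 0.13608; arctan(0.13608) ≈ 7.7494°, so α ≈ 15.4987°.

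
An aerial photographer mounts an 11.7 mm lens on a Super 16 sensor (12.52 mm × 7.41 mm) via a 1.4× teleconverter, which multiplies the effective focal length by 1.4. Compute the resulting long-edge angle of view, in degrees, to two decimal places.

41.83°

Effective focal length f = 11.7 × 1.4 = 16.38 mm.
α = 2·arctan(12.52 / (2 × 16.38)) = 2·arctan(0.38217) ≈ 41.8311°.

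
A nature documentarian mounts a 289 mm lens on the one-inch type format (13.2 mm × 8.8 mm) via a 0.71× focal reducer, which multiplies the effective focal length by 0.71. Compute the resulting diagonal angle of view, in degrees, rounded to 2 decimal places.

Effective focal length f = 289 × 0.71 = 205.19 mm.
Sensor diagonal = √(13.2² + 8.8²) = √251.6800 ≈ 15.8644 mm.
α = 2·arctan(15.864 / (2 × 205.19)) = 2·arctan(0.03866) ≈ 4.4277°.

4.43°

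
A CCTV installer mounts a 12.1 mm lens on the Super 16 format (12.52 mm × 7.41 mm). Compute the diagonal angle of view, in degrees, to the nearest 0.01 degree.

62.03°

Sensor diagonal = √(12.52² + 7.41²) = √211.6585 ≈ 14.5485 mm.
Angle of view α = 2·arctan(d/2f) with d = 14.5485 mm and f = 12.1 mm.
d/2f = 0.60118; arctan(0.60118) ≈ 31.0133°, so α ≈ 62.0266°.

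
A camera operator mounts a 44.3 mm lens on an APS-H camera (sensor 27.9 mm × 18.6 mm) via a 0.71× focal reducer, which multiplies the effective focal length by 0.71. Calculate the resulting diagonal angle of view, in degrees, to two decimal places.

Effective focal length f = 44.3 × 0.71 = 31.453 mm.
Sensor diagonal = √(27.9² + 18.6²) = √1124.3700 ≈ 33.5316 mm.
α = 2·arctan(33.532 / (2 × 31.453)) = 2·arctan(0.53304) ≈ 56.1191°.

56.12°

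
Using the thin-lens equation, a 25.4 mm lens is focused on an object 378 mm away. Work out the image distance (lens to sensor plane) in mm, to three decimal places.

27.230 mm

1/dᵢ = 1/f − 1/dₒ = 1/25.4 − 1/378 = 0.0367246 mm⁻¹.
dᵢ = 1/0.0367246 ≈ 27.2297 mm.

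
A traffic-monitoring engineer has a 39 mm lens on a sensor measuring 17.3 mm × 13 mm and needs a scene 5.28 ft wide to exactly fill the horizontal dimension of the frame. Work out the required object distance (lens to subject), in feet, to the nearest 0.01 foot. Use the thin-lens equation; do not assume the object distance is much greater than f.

12.03 ft

W: 5.28 ft × 304.8 mm/ft = 1609.34 mm.
Magnification m = w/W = dᵢ/dₒ; combined with 1/f = 1/dₒ + 1/dᵢ this gives dₒ = f·(1 + W/w).
dₒ = 39 mm × (1 + 1609.34/17.3) = 39 × 94.0257 ≈ 3667.001 mm = 3667.001/304.8 ft = 12.0308 ft.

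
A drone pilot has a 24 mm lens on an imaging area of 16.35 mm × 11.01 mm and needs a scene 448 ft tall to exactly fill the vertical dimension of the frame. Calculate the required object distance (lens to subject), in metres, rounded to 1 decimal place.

297.7 m

W: 448 ft × 304.8 mm/ft = 136550.40 mm.
Magnification m = h/W = dᵢ/dₒ; combined with 1/f = 1/dₒ + 1/dᵢ this gives dₒ = f·(1 + W/h).
dₒ = 24 mm × (1 + 136550/11.01) = 24 × 12403.3974 ≈ 297681.538 mm = 297.682 m.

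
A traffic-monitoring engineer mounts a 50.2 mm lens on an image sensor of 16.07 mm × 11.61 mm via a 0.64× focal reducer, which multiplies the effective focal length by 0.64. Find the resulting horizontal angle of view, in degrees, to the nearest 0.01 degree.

Effective focal length f = 50.2 × 0.64 = 32.128 mm.
α = 2·arctan(16.07 / (2 × 32.128)) = 2·arctan(0.25009) ≈ 28.0826°.

28.08°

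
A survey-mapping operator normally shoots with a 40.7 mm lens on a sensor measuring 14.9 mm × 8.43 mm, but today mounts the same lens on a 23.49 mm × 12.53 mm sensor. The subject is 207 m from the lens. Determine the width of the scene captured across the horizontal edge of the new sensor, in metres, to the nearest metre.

The focal length stays 40.7 mm; the relevant sensor dimension is now w = 23.49 mm. Object distance dₒ = 207 m = 207000 mm.
Thin-lens field width W = w·(dₒ − f)/f = 23.49 × (207000 − 40.7)/40.7 ≈ 119446.535 mm = 119.447 m.

119 m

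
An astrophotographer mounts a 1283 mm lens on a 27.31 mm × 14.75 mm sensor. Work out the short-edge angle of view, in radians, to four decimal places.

0.0115 rad

Angle of view α = 2·arctan(h/2f) with h = 14.75 mm and f = 1283 mm.
h/2f = 0.00575; arctan(0.00575) ≈ 0.0057 rad, so α ≈ 0.0115 rad.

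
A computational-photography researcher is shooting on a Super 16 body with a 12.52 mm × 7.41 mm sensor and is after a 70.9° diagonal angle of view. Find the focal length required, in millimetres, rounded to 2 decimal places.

Sensor diagonal = √(12.52² + 7.41²) = √211.6585 ≈ 14.5485 mm.
From α = 2·arctan(d/2f) we get f = d / (2·tan(α/2)).
With d = 14.5485 mm and α/2 = 35.45°, tan(α/2) ≈ 0.71198, so f ≈ 14.5485 / 1.42395 ≈ 10.2170 mm.

10.22 mm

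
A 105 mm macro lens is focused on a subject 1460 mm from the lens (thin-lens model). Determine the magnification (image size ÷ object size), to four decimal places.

Thin lens: 1/f = 1/dₒ + 1/dᵢ → 1/dᵢ = 1/105 − 1/1460 = 0.0088389 mm⁻¹, so dᵢ ≈ 113.1365 mm.
Magnification m = dᵢ/dₒ = 113.1365/1460 ≈ 0.07749.

0.0775×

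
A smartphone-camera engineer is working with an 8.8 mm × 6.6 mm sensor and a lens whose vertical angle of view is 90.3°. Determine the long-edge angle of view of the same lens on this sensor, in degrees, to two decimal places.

From the vertical AOV: f = 6.6 / (2·tan(45.15°)) = 6.6 / 2.01050 ≈ 3.2828 mm.
Long-edge AOV = 2·arctan(8.8 / (2 × 3.2828)) = 2·arctan(1.34033) ≈ 106.5480°.

106.55°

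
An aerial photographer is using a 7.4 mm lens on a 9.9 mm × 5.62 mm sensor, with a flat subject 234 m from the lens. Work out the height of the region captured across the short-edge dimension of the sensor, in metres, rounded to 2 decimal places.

177.71 m

dₒ: 234 m = 234000 mm.
Similar triangles through the lens centre give W/dₒ = h/dᵢ; with 1/f = 1/dₒ + 1/dᵢ this gives W = h·(dₒ − f)/f.
W = 5.62 mm × (234000 − 7.4) / 7.4 = 5.62 × 31620.6216 ≈ 177707.894 mm = 177.708 m.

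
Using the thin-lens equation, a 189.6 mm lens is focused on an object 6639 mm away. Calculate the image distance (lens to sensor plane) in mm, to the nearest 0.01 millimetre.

195.17 mm

1/dᵢ = 1/f − 1/dₒ = 1/189.6 − 1/6639 = 0.0051236 mm⁻¹.
dᵢ = 1/0.0051236 ≈ 195.1739 mm.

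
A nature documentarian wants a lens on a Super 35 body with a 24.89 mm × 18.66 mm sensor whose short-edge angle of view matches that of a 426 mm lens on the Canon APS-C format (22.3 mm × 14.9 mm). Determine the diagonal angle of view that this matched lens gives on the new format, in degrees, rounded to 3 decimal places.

3.340°

Equal short-edge AOV ⇒ f₂ = f₁ · 18.66/14.9 = 426 × 1.25235 ≈ 533.5007 mm.
Sensor diagonal = √(24.89² + 18.66²) = √967.7077 ≈ 31.1080 mm.
Diagonal AOV on the new format = 2·arctan(31.1080 / (2 × 533.5007)) = 2·arctan(0.02915) ≈ 3.3399°.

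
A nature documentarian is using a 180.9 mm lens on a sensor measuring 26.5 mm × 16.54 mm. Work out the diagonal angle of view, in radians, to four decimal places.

0.1723 rad

Sensor diagonal = √(26.5² + 16.54²) = √975.8216 ≈ 31.2381 mm.
Angle of view α = 2·arctan(d/2f) with d = 31.2381 mm and f = 180.9 mm.
d/2f = 0.08634; arctan(0.08634) ≈ 0.0861 rad, so α ≈ 0.1723 rad.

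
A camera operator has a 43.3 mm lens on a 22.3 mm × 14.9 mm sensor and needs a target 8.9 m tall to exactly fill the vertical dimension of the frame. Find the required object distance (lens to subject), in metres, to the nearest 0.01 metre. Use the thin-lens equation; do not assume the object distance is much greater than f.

W: 8.9 m = 8900 mm.
Magnification m = h/W = dᵢ/dₒ; combined with 1/f = 1/dₒ + 1/dᵢ this gives dₒ = f·(1 + W/h).
dₒ = 43.3 mm × (1 + 8900/14.9) = 43.3 × 598.3154 ≈ 25907.058 mm = 25.9071 m.

25.91 m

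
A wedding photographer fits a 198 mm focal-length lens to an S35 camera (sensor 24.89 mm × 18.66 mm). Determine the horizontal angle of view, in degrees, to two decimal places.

7.19°

Angle of view α = 2·arctan(w/2f) with w = 24.89 mm and f = 198 mm.
w/2f = 0.06285; arctan(0.06285) ≈ 3.5965°, so α ≈ 7.1930°.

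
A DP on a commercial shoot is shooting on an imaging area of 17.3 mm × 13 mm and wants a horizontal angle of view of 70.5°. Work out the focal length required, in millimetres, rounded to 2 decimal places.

From α = 2·arctan(w/2f) we get f = w / (2·tan(α/2)).
With w = 17.3 mm and α/2 = 35.25°, tan(α/2) ≈ 0.70673, so f ≈ 17.3 / 1.41346 ≈ 12.2395 mm.

12.24 mm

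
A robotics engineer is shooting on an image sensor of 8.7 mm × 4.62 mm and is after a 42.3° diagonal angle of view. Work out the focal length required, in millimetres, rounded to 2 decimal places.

12.73 mm

Sensor diagonal = √(8.7² + 4.62²) = √97.0344 ≈ 9.8506 mm.
From α = 2·arctan(d/2f) we get f = d / (2·tan(α/2)).
With d = 9.8506 mm and α/2 = 21.15°, tan(α/2) ≈ 0.38687, so f ≈ 9.8506 / 0.77374 ≈ 12.7311 mm.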